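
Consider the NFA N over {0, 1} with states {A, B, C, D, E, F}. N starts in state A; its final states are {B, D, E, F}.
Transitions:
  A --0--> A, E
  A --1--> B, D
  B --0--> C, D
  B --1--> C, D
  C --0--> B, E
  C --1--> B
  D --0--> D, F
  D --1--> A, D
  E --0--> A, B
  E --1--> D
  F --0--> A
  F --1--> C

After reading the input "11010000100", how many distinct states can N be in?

Start: {A}
read 1: {B, D}
read 1: {A, C, D}
read 0: {A, B, D, E, F}
read 1: {A, B, C, D}
read 0: {A, B, C, D, E, F}
read 0: {A, B, C, D, E, F}
read 0: {A, B, C, D, E, F}
read 0: {A, B, C, D, E, F}
read 1: {A, B, C, D}
read 0: {A, B, C, D, E, F}
read 0: {A, B, C, D, E, F}
Final reachable set {A, B, C, D, E, F} has 6 states.

6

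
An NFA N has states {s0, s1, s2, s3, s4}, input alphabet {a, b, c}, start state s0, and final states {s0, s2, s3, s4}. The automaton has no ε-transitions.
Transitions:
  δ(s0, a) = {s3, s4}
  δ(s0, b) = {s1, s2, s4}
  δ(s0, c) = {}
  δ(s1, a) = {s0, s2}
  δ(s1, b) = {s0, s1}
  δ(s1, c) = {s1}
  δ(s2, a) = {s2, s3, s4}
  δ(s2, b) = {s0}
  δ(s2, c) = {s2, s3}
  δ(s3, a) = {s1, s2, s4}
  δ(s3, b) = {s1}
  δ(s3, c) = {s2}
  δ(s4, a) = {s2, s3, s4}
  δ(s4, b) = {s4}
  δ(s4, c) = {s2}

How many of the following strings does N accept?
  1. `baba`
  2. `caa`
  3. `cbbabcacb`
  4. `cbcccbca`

`baba`: accepted
`caa`: rejected
`cbbabcacb`: rejected
`cbcccbca`: rejected

1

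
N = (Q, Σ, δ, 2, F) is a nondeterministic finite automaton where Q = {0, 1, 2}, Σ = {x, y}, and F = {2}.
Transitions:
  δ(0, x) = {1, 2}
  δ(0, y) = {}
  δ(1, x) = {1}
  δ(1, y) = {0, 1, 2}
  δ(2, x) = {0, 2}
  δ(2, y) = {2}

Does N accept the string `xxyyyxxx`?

Start: {2}
read x: {0, 2}
read x: {0, 1, 2}
read y: {0, 1, 2}
read y: {0, 1, 2}
read y: {0, 1, 2}
read x: {0, 1, 2}
read x: {0, 1, 2}
read x: {0, 1, 2}
Reachable ∩ accepting = {2} — nonempty.

accepted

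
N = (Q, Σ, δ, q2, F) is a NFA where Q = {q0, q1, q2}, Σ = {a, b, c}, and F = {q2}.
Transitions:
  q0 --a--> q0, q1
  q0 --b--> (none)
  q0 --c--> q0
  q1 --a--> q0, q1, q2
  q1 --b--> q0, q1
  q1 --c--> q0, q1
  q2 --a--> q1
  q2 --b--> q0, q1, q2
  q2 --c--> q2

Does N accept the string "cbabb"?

accepted

Start: {q2}
read c: {q2}
read b: {q0, q1, q2}
read a: {q0, q1, q2}
read b: {q0, q1, q2}
read b: {q0, q1, q2}
Reachable ∩ accepting = {q2} — nonempty.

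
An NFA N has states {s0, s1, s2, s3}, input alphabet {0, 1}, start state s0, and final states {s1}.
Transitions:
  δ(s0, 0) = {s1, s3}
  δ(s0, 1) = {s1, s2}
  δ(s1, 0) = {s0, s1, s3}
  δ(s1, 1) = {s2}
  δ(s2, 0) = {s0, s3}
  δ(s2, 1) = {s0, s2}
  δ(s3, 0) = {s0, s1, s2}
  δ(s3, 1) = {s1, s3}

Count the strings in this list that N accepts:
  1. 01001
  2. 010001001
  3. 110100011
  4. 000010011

01001: accepted
010001001: accepted
110100011: accepted
000010011: accepted

4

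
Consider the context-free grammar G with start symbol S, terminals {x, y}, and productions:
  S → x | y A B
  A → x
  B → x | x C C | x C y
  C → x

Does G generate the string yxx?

S ⇒ yAB ⇒ yxB ⇒ yxx

yes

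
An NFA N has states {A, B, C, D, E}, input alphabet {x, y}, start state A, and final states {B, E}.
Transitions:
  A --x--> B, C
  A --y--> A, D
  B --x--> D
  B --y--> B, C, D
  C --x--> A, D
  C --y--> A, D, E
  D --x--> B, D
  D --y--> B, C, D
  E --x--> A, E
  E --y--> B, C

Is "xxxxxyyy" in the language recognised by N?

accepted

Start: {A}
read x: {B, C}
read x: {A, D}
read x: {B, C, D}
read x: {A, B, D}
read x: {B, C, D}
read y: {A, B, C, D, E}
read y: {A, B, C, D, E}
read y: {A, B, C, D, E}
Reachable ∩ accepting = {B, E} — nonempty.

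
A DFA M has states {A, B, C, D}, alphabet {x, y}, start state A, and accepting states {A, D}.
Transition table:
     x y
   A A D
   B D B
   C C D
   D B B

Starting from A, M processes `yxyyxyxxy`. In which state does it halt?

B

A --y--> D
D --x--> B
B --y--> B
B --y--> B
B --x--> D
D --y--> B
B --x--> D
D --x--> B
B --y--> B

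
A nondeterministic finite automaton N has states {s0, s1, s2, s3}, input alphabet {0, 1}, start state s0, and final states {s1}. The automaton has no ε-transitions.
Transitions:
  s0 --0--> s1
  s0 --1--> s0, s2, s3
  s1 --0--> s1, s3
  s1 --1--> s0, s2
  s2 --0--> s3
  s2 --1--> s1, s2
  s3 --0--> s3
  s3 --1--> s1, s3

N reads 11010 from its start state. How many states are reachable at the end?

2

Start: {s0}
read 1: {s0, s2, s3}
read 1: {s0, s1, s2, s3}
read 0: {s1, s3}
read 1: {s0, s1, s2, s3}
read 0: {s1, s3}
Final reachable set {s1, s3} has 2 states.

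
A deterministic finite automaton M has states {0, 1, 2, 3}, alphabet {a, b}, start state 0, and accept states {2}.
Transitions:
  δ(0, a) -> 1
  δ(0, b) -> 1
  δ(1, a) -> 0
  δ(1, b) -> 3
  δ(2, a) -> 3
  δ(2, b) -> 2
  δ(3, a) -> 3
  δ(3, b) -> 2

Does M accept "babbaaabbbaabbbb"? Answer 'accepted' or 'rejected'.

0 --b--> 1
1 --a--> 0
0 --b--> 1
1 --b--> 3
3 --a--> 3
3 --a--> 3
3 --a--> 3
3 --b--> 2
2 --b--> 2
2 --b--> 2
2 --a--> 3
3 --a--> 3
3 --b--> 2
2 --b--> 2
2 --b--> 2
2 --b--> 2
End in state 2, which is an accepting state.

accepted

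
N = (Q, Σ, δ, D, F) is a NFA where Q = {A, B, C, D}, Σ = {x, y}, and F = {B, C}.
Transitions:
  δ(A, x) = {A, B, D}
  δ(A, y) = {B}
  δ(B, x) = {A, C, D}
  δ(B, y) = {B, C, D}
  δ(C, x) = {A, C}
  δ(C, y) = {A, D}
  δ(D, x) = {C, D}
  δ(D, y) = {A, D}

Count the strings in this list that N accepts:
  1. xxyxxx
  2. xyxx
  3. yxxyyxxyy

xxyxxx: accepted
xyxx: accepted
yxxyyxxyy: accepted

3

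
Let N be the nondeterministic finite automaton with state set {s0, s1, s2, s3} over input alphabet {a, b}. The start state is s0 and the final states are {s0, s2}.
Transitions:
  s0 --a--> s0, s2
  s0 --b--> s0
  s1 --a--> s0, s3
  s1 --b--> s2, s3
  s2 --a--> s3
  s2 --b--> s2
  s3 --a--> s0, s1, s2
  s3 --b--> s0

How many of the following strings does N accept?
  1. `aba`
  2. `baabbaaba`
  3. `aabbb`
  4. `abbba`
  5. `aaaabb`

5

`aba`: accepted
`baabbaaba`: accepted
`aabbb`: accepted
`abbba`: accepted
`aaaabb`: accepted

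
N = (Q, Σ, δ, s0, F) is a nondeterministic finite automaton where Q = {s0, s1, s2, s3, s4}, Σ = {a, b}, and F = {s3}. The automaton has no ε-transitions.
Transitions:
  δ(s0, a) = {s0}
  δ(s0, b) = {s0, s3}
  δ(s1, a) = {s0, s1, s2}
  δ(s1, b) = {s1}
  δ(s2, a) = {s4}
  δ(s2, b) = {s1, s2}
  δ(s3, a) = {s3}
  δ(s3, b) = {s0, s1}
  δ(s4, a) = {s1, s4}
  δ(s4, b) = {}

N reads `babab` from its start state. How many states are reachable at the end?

4

Start: {s0}
read b: {s0, s3}
read a: {s0, s3}
read b: {s0, s1, s3}
read a: {s0, s1, s2, s3}
read b: {s0, s1, s2, s3}
Final reachable set {s0, s1, s2, s3} has 4 states.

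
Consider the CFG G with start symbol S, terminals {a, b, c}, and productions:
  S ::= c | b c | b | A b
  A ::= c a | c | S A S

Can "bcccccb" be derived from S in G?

yes

S ⇒ Ab ⇒ SASb ⇒ bcASb ⇒ bcSASSb ⇒ bccASSb ⇒ bcccSSb ⇒ bccccSb ⇒ bcccccb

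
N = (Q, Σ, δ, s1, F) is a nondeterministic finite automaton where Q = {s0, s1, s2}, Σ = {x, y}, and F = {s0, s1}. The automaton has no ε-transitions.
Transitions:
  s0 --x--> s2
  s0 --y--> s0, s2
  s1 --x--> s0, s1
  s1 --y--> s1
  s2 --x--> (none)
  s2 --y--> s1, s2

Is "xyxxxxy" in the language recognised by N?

accepted

Start: {s1}
read x: {s0, s1}
read y: {s0, s1, s2}
read x: {s0, s1, s2}
read x: {s0, s1, s2}
read x: {s0, s1, s2}
read x: {s0, s1, s2}
read y: {s0, s1, s2}
Reachable ∩ accepting = {s0, s1} — nonempty.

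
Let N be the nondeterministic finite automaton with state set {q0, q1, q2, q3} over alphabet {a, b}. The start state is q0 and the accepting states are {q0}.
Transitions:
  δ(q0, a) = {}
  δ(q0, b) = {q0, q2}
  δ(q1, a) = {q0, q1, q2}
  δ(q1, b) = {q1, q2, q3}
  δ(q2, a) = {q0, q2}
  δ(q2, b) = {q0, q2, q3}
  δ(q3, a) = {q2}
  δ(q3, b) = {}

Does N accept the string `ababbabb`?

rejected

Start: {q0}
read a: {}
The reachable set is empty and stays empty for the remaining 7 symbols.
Reachable ∩ accepting = {} — empty.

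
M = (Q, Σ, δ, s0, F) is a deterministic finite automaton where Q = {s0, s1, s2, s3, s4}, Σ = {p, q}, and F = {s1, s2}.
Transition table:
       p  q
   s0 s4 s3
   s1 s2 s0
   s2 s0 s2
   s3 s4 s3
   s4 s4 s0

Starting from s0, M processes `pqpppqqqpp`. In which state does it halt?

s0 --p--> s4
s4 --q--> s0
s0 --p--> s4
s4 --p--> s4
s4 --p--> s4
s4 --q--> s0
s0 --q--> s3
s3 --q--> s3
s3 --p--> s4
s4 --p--> s4

s4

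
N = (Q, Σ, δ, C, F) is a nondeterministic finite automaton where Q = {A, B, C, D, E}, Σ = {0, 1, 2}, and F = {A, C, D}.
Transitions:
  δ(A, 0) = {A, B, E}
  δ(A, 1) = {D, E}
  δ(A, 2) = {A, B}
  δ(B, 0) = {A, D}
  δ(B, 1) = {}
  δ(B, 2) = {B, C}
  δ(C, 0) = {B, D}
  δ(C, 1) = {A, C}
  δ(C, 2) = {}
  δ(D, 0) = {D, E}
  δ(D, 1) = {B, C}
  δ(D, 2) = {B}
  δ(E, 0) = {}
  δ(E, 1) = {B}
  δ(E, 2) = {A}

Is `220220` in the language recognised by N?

Start: {C}
read 2: {}
The reachable set is empty and stays empty for the remaining 5 symbols.
Reachable ∩ accepting = {} — empty.

rejected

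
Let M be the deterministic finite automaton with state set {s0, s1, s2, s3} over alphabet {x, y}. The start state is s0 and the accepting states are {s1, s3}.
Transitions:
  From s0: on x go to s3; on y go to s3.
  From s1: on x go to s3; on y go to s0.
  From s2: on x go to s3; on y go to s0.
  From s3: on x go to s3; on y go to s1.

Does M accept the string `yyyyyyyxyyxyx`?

s0 --y--> s3
s3 --y--> s1
s1 --y--> s0
s0 --y--> s3
s3 --y--> s1
s1 --y--> s0
s0 --y--> s3
s3 --x--> s3
s3 --y--> s1
s1 --y--> s0
s0 --x--> s3
s3 --y--> s1
s1 --x--> s3
End in state s3, which is an accepting state.

accepted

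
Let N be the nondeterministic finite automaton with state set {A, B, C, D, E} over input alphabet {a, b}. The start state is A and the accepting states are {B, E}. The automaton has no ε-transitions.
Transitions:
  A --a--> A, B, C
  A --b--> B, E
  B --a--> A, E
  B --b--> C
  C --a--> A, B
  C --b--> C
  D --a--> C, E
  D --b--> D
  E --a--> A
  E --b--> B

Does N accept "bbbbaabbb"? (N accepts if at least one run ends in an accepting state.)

Start: {A}
read b: {B, E}
read b: {B, C}
read b: {C}
read b: {C}
read a: {A, B}
read a: {A, B, C, E}
read b: {B, C, E}
read b: {B, C}
read b: {C}
Reachable ∩ accepting = {} — empty.

rejected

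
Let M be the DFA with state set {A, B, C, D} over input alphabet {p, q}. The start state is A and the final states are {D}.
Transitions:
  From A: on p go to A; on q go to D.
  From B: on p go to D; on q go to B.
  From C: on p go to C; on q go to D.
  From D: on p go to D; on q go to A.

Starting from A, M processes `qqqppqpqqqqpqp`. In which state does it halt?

D

A --q--> D
D --q--> A
A --q--> D
D --p--> D
D --p--> D
D --q--> A
A --p--> A
A --q--> D
D --q--> A
A --q--> D
D --q--> A
A --p--> A
A --q--> D
D --p--> D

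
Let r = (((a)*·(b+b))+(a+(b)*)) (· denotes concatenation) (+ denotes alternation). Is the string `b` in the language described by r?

yes

The left alternative ((a)*·(b+b)) matches b.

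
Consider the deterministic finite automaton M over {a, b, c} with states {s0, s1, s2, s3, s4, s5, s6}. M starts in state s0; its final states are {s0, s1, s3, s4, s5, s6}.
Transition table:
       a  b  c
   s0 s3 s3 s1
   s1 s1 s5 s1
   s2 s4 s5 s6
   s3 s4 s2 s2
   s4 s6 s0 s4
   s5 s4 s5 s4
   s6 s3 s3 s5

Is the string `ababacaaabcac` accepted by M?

rejected

s0 --a--> s3
s3 --b--> s2
s2 --a--> s4
s4 --b--> s0
s0 --a--> s3
s3 --c--> s2
s2 --a--> s4
s4 --a--> s6
s6 --a--> s3
s3 --b--> s2
s2 --c--> s6
s6 --a--> s3
s3 --c--> s2
End in state s2, which is not an accepting state.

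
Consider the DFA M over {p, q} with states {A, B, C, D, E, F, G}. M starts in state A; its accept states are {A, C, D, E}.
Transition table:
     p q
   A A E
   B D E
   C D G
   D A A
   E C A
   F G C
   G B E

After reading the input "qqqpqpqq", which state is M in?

A --q--> E
E --q--> A
A --q--> E
E --p--> C
C --q--> G
G --p--> B
B --q--> E
E --q--> A

A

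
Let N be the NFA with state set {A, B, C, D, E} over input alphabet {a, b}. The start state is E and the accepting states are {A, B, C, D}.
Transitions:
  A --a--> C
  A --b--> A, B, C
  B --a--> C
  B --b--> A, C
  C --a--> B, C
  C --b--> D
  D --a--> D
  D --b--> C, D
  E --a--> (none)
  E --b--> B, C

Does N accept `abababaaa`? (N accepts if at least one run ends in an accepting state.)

Start: {E}
read a: {}
The reachable set is empty and stays empty for the remaining 8 symbols.
Reachable ∩ accepting = {} — empty.

rejected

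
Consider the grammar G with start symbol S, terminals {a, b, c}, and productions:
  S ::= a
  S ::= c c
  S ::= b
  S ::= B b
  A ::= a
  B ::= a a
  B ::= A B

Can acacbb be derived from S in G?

no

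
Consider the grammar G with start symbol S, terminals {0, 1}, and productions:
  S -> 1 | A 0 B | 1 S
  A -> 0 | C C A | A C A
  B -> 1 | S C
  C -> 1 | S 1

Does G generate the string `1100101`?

no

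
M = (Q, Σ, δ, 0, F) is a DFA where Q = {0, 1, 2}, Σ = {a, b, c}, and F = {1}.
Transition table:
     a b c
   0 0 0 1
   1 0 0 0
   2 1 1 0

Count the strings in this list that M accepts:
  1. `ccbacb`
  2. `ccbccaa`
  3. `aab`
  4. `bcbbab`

`ccbacb`: rejected
`ccbccaa`: rejected
`aab`: rejected
`bcbbab`: rejected

0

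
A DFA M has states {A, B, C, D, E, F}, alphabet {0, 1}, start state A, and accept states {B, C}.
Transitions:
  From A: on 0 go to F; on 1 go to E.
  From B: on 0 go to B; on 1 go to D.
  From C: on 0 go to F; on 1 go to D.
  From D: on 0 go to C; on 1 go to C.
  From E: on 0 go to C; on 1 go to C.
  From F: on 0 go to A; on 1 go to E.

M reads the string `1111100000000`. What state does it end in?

F

A --1--> E
E --1--> C
C --1--> D
D --1--> C
C --1--> D
D --0--> C
C --0--> F
F --0--> A
A --0--> F
F --0--> A
A --0--> F
F --0--> A
A --0--> F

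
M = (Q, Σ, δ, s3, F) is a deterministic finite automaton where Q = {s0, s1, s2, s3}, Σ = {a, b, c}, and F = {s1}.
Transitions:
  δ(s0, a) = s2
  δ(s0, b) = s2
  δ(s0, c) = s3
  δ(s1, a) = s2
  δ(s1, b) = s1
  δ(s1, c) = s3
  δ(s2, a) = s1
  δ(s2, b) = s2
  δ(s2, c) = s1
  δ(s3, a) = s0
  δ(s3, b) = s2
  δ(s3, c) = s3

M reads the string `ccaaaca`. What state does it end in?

s0

s3 --c--> s3
s3 --c--> s3
s3 --a--> s0
s0 --a--> s2
s2 --a--> s1
s1 --c--> s3
s3 --a--> s0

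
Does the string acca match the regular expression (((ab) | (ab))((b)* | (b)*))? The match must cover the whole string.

no

No split of acca into u·v has ((ab)|(ab)) matching u and ((b)*|(b)*) matching v.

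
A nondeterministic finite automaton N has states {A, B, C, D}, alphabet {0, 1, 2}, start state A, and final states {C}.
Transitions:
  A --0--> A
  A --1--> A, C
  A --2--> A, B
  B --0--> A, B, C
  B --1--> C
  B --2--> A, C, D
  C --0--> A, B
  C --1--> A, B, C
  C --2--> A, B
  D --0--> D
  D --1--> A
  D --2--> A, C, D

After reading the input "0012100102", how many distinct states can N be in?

4

Start: {A}
read 0: {A}
read 0: {A}
read 1: {A, C}
read 2: {A, B}
read 1: {A, C}
read 0: {A, B}
read 0: {A, B, C}
read 1: {A, B, C}
read 0: {A, B, C}
read 2: {A, B, C, D}
Final reachable set {A, B, C, D} has 4 states.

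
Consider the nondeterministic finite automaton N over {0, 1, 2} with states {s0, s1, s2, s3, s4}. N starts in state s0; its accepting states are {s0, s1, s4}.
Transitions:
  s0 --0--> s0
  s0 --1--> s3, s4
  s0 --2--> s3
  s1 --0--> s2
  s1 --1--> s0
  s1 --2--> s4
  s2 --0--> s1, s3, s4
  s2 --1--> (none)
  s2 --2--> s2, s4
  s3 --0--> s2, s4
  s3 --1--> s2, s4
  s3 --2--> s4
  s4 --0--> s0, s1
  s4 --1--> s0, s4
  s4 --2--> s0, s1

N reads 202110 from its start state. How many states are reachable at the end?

Start: {s0}
read 2: {s3}
read 0: {s2, s4}
read 2: {s0, s1, s2, s4}
read 1: {s0, s3, s4}
read 1: {s0, s2, s3, s4}
read 0: {s0, s1, s2, s3, s4}
Final reachable set {s0, s1, s2, s3, s4} has 5 states.

5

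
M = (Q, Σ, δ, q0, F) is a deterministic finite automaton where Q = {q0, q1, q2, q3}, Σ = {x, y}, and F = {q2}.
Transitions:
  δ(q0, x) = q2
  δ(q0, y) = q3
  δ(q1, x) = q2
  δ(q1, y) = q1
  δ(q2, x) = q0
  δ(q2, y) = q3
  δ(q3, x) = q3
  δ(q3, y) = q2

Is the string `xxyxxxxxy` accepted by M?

q0 --x--> q2
q2 --x--> q0
q0 --y--> q3
q3 --x--> q3
q3 --x--> q3
q3 --x--> q3
q3 --x--> q3
q3 --x--> q3
q3 --y--> q2
End in state q2, which is an accepting state.

accepted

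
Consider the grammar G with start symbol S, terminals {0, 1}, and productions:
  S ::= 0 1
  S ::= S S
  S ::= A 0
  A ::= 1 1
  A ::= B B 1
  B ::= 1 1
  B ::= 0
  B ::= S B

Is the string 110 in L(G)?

S ⇒ A0 ⇒ 110

yes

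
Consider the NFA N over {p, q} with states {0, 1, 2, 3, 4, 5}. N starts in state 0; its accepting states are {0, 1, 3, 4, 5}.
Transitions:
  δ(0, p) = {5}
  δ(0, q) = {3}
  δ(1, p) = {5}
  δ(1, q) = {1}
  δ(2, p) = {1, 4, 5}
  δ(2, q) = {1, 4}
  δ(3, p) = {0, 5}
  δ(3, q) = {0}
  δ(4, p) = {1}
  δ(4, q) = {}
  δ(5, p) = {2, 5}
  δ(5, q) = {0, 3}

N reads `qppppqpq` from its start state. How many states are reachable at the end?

3

Start: {0}
read q: {3}
read p: {0, 5}
read p: {2, 5}
read p: {1, 2, 4, 5}
read p: {1, 2, 4, 5}
read q: {0, 1, 3, 4}
read p: {0, 1, 5}
read q: {0, 1, 3}
Final reachable set {0, 1, 3} has 3 states.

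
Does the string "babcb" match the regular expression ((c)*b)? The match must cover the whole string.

No split of babcb into u·v has (c)* matching u and b matching v.

no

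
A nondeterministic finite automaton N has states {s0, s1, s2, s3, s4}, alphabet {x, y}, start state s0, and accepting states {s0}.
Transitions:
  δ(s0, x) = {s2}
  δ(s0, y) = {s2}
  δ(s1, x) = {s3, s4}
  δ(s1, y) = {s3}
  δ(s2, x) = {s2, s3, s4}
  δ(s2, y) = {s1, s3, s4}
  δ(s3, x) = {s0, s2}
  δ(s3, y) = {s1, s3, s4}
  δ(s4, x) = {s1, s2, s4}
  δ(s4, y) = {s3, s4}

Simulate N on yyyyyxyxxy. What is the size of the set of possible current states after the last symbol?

Start: {s0}
read y: {s2}
read y: {s1, s3, s4}
read y: {s1, s3, s4}
read y: {s1, s3, s4}
read y: {s1, s3, s4}
read x: {s0, s1, s2, s3, s4}
read y: {s1, s2, s3, s4}
read x: {s0, s1, s2, s3, s4}
read x: {s0, s1, s2, s3, s4}
read y: {s1, s2, s3, s4}
Final reachable set {s1, s2, s3, s4} has 4 states.

4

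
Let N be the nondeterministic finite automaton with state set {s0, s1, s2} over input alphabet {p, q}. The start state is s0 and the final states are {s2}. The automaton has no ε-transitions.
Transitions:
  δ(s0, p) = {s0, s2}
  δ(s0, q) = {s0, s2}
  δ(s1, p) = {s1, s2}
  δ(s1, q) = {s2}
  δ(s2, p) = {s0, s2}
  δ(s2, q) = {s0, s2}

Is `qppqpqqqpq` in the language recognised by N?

Start: {s0}
read q: {s0, s2}
read p: {s0, s2}
read p: {s0, s2}
read q: {s0, s2}
read p: {s0, s2}
read q: {s0, s2}
read q: {s0, s2}
read q: {s0, s2}
read p: {s0, s2}
read q: {s0, s2}
Reachable ∩ accepting = {s2} — nonempty.

accepted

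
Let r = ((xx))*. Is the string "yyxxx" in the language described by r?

no

yyxxx cannot be split into zero or more pieces each matching (xx).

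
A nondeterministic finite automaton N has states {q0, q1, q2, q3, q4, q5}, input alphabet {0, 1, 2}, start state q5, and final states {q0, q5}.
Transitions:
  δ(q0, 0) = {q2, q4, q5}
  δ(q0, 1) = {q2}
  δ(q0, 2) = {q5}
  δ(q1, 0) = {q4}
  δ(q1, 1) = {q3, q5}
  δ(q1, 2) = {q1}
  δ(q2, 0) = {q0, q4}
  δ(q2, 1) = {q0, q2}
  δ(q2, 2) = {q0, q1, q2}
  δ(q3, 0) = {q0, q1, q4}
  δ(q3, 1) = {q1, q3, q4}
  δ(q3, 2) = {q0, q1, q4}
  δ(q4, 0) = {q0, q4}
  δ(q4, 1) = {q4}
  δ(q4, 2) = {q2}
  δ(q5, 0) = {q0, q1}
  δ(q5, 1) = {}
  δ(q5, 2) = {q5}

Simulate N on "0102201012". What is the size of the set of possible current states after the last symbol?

Start: {q5}
read 0: {q0, q1}
read 1: {q2, q3, q5}
read 0: {q0, q1, q4}
read 2: {q1, q2, q5}
read 2: {q0, q1, q2, q5}
read 0: {q0, q1, q2, q4, q5}
read 1: {q0, q2, q3, q4, q5}
read 0: {q0, q1, q2, q4, q5}
read 1: {q0, q2, q3, q4, q5}
read 2: {q0, q1, q2, q4, q5}
Final reachable set {q0, q1, q2, q4, q5} has 5 states.

5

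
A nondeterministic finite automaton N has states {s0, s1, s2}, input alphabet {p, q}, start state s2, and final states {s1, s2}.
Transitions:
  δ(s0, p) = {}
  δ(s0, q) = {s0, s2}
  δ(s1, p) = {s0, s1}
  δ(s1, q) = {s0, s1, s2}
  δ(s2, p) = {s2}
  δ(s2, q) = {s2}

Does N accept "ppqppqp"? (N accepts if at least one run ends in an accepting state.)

Start: {s2}
read p: {s2}
read p: {s2}
read q: {s2}
read p: {s2}
read p: {s2}
read q: {s2}
read p: {s2}
Reachable ∩ accepting = {s2} — nonempty.

accepted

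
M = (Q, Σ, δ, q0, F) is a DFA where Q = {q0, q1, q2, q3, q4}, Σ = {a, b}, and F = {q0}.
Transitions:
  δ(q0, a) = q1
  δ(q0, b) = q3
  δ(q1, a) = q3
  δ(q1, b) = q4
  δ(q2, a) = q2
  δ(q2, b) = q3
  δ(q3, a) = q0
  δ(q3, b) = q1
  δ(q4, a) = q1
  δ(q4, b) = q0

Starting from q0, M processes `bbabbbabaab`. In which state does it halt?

q1

q0 --b--> q3
q3 --b--> q1
q1 --a--> q3
q3 --b--> q1
q1 --b--> q4
q4 --b--> q0
q0 --a--> q1
q1 --b--> q4
q4 --a--> q1
q1 --a--> q3
q3 --b--> q1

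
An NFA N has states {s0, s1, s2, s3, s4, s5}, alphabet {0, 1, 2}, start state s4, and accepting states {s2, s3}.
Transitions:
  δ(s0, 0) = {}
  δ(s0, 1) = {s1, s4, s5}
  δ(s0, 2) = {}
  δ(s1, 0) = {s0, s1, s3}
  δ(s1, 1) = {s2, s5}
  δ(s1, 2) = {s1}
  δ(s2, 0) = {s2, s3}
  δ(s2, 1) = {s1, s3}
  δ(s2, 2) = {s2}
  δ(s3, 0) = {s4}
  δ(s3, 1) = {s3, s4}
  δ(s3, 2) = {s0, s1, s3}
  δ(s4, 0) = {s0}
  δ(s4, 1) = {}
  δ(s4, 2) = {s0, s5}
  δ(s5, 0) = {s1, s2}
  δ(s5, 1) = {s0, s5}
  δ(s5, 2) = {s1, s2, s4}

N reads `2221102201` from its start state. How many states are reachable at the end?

5

Start: {s4}
read 2: {s0, s5}
read 2: {s1, s2, s4}
read 2: {s0, s1, s2, s5}
read 1: {s0, s1, s2, s3, s4, s5}
read 1: {s0, s1, s2, s3, s4, s5}
read 0: {s0, s1, s2, s3, s4}
read 2: {s0, s1, s2, s3, s5}
read 2: {s0, s1, s2, s3, s4}
read 0: {s0, s1, s2, s3, s4}
read 1: {s1, s2, s3, s4, s5}
Final reachable set {s1, s2, s3, s4, s5} has 5 states.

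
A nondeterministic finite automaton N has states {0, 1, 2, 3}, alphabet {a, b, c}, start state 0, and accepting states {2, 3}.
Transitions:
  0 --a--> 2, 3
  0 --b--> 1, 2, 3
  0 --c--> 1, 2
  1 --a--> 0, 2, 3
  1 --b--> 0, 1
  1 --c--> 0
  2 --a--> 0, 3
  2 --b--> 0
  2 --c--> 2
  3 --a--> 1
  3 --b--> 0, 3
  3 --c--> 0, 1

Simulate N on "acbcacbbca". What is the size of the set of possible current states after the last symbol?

Start: {0}
read a: {2, 3}
read c: {0, 1, 2}
read b: {0, 1, 2, 3}
read c: {0, 1, 2}
read a: {0, 2, 3}
read c: {0, 1, 2}
read b: {0, 1, 2, 3}
read b: {0, 1, 2, 3}
read c: {0, 1, 2}
read a: {0, 2, 3}
Final reachable set {0, 2, 3} has 3 states.

3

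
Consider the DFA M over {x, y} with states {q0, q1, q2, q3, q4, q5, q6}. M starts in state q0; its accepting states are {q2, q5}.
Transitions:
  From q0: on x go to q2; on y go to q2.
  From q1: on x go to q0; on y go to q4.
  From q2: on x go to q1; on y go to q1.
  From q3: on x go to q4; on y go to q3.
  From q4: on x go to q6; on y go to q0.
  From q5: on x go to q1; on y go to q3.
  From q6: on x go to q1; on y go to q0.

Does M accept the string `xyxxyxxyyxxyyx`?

q0 --x--> q2
q2 --y--> q1
q1 --x--> q0
q0 --x--> q2
q2 --y--> q1
q1 --x--> q0
q0 --x--> q2
q2 --y--> q1
q1 --y--> q4
q4 --x--> q6
q6 --x--> q1
q1 --y--> q4
q4 --y--> q0
q0 --x--> q2
End in state q2, which is an accepting state.

accepted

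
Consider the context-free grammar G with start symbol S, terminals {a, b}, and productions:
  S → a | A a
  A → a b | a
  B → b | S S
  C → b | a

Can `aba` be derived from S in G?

yes

S ⇒ Aa ⇒ aba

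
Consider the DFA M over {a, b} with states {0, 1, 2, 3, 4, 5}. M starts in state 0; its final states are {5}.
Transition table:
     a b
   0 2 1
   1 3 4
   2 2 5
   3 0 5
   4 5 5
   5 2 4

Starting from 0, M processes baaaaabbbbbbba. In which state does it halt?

0 --b--> 1
1 --a--> 3
3 --a--> 0
0 --a--> 2
2 --a--> 2
2 --a--> 2
2 --b--> 5
5 --b--> 4
4 --b--> 5
5 --b--> 4
4 --b--> 5
5 --b--> 4
4 --b--> 5
5 --a--> 2

2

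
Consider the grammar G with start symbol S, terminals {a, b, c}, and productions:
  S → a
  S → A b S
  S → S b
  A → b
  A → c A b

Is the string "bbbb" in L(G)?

no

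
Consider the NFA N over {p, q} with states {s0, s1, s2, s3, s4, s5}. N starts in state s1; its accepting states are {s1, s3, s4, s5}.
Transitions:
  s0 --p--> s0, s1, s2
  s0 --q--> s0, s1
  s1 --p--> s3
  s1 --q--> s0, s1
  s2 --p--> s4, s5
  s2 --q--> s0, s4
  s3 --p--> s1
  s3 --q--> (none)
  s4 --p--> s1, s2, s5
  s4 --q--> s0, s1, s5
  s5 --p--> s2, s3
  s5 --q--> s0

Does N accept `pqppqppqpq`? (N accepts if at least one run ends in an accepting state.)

rejected

Start: {s1}
read p: {s3}
read q: {}
The reachable set is empty and stays empty for the remaining 8 symbols.
Reachable ∩ accepting = {} — empty.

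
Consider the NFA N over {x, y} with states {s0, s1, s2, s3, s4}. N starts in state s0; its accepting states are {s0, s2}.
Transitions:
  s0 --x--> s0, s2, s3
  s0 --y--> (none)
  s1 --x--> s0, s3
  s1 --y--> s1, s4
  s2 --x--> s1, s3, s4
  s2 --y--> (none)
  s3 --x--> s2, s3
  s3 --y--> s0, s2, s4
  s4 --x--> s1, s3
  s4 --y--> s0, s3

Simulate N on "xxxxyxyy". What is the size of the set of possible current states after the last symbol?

5

Start: {s0}
read x: {s0, s2, s3}
read x: {s0, s1, s2, s3, s4}
read x: {s0, s1, s2, s3, s4}
read x: {s0, s1, s2, s3, s4}
read y: {s0, s1, s2, s3, s4}
read x: {s0, s1, s2, s3, s4}
read y: {s0, s1, s2, s3, s4}
read y: {s0, s1, s2, s3, s4}
Final reachable set {s0, s1, s2, s3, s4} has 5 states.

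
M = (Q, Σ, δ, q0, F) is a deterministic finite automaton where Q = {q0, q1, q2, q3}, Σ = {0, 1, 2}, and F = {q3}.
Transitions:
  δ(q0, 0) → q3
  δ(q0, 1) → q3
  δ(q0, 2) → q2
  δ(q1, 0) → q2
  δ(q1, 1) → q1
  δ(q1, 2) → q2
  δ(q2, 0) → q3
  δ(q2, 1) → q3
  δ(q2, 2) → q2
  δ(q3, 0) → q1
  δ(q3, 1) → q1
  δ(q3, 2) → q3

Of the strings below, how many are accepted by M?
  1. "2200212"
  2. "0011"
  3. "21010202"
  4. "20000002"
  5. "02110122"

3

"2200212": accepted
"0011": rejected
"21010202": accepted
"20000002": rejected
"02110122": accepted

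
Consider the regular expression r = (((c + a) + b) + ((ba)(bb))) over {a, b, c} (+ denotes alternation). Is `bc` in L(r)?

no

Neither ((c+a)+b) nor ((ba)(bb)) matches bc.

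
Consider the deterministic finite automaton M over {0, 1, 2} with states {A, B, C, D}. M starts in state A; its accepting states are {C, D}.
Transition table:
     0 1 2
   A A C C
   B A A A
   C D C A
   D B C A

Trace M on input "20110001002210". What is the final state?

A --2--> C
C --0--> D
D --1--> C
C --1--> C
C --0--> D
D --0--> B
B --0--> A
A --1--> C
C --0--> D
D --0--> B
B --2--> A
A --2--> C
C --1--> C
C --0--> D

D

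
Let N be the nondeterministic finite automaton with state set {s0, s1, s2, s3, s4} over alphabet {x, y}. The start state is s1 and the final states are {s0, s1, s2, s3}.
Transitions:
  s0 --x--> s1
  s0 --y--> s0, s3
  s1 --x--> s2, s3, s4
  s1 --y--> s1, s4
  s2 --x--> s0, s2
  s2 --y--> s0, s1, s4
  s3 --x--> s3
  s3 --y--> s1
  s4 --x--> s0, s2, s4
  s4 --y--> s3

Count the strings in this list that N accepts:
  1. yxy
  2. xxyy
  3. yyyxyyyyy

3

yxy: accepted
xxyy: accepted
yyyxyyyyy: accepted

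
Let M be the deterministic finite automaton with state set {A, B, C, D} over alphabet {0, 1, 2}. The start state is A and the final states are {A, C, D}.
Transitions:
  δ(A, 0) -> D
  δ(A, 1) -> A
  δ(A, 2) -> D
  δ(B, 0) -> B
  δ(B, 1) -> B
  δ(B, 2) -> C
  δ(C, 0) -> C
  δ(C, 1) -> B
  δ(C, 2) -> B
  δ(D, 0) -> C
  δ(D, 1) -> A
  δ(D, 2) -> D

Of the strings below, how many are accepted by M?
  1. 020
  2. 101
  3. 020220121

2

020: accepted
101: accepted
020220121: rejected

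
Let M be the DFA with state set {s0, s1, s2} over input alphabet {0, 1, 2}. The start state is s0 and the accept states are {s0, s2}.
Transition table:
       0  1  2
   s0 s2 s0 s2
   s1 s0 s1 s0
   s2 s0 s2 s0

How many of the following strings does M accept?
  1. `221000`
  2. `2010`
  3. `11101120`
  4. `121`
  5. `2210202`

5

`221000`: accepted
`2010`: accepted
`11101120`: accepted
`121`: accepted
`2210202`: accepted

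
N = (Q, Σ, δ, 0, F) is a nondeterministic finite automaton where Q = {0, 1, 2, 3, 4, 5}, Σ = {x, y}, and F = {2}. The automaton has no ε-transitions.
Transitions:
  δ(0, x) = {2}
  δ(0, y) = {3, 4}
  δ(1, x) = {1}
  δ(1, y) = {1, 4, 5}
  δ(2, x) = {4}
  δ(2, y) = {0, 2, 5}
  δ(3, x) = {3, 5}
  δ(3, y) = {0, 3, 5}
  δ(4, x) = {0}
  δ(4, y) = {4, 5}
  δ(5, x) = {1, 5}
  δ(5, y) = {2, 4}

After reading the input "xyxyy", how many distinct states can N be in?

6

Start: {0}
read x: {2}
read y: {0, 2, 5}
read x: {1, 2, 4, 5}
read y: {0, 1, 2, 4, 5}
read y: {0, 1, 2, 3, 4, 5}
Final reachable set {0, 1, 2, 3, 4, 5} has 6 states.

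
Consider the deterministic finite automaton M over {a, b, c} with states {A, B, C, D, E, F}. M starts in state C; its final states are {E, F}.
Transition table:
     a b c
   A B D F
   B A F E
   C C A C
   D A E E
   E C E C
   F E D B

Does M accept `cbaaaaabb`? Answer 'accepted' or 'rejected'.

rejected

C --c--> C
C --b--> A
A --a--> B
B --a--> A
A --a--> B
B --a--> A
A --a--> B
B --b--> F
F --b--> D
End in state D, which is not an accepting state.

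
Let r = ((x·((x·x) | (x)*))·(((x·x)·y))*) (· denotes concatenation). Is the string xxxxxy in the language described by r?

yes

Split as xxx·xxy: (x·((x·x)|(x)*)) matches xxx and (((x·x)·y))* matches xxy.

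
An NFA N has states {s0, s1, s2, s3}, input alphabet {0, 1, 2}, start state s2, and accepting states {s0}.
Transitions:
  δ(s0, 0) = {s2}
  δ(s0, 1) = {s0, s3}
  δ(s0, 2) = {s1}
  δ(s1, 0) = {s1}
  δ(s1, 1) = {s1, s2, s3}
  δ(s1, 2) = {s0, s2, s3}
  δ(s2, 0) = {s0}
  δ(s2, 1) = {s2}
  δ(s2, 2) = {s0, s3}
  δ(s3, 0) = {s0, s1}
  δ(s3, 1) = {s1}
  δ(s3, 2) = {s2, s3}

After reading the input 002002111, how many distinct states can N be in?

Start: {s2}
read 0: {s0}
read 0: {s2}
read 2: {s0, s3}
read 0: {s0, s1, s2}
read 0: {s0, s1, s2}
read 2: {s0, s1, s2, s3}
read 1: {s0, s1, s2, s3}
read 1: {s0, s1, s2, s3}
read 1: {s0, s1, s2, s3}
Final reachable set {s0, s1, s2, s3} has 4 states.

4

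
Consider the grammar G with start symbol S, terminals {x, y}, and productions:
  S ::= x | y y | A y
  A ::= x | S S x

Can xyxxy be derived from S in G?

yes

S ⇒ Ay ⇒ SSxy ⇒ AySxy ⇒ xySxy ⇒ xyxxy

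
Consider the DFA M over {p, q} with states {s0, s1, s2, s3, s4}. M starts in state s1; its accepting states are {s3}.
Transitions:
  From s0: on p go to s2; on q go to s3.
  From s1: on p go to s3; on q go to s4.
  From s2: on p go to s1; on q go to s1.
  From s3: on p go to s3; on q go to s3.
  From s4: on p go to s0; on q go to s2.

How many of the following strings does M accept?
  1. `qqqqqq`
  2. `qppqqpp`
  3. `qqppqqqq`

`qqqqqq`: rejected
`qppqqpp`: rejected
`qqppqqqq`: accepted

1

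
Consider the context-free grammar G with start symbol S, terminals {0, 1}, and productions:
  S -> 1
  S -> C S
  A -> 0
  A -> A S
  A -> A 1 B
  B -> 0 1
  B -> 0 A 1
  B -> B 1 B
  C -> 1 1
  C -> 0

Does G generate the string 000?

no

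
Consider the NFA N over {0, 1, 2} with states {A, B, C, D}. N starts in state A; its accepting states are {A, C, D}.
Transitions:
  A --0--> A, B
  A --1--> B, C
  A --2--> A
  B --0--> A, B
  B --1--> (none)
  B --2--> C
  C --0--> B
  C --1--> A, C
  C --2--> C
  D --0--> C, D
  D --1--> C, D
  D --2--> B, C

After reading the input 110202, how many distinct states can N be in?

2

Start: {A}
read 1: {B, C}
read 1: {A, C}
read 0: {A, B}
read 2: {A, C}
read 0: {A, B}
read 2: {A, C}
Final reachable set {A, C} has 2 states.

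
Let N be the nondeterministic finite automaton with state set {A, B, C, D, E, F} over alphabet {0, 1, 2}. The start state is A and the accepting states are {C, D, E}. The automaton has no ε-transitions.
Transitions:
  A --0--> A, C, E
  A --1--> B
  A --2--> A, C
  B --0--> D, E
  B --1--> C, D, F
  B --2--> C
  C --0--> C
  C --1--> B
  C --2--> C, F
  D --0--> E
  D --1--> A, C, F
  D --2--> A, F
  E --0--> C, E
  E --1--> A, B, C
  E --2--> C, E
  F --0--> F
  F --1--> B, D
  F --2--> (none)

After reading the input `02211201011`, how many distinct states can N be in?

Start: {A}
read 0: {A, C, E}
read 2: {A, C, E, F}
read 2: {A, C, E, F}
read 1: {A, B, C, D}
read 1: {A, B, C, D, F}
read 2: {A, C, F}
read 0: {A, C, E, F}
read 1: {A, B, C, D}
read 0: {A, C, D, E}
read 1: {A, B, C, F}
read 1: {B, C, D, F}
Final reachable set {B, C, D, F} has 4 states.

4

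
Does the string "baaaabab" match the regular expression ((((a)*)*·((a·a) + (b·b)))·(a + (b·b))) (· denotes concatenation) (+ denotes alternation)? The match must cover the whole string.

no

No split of baaaabab into u·v has (((a)*)*·((a·a)+(b·b))) matching u and (a+(b·b)) matching v.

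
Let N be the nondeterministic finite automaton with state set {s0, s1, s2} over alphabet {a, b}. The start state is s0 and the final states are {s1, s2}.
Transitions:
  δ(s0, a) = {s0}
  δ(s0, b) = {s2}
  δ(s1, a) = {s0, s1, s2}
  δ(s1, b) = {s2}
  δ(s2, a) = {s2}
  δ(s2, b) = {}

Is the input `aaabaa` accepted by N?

Start: {s0}
read a: {s0}
read a: {s0}
read a: {s0}
read b: {s2}
read a: {s2}
read a: {s2}
Reachable ∩ accepting = {s2} — nonempty.

accepted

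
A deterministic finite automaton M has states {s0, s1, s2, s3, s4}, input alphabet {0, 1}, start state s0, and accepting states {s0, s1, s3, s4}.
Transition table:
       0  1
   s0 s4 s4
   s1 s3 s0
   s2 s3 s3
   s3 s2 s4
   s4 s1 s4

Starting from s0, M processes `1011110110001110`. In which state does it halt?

s0 --1--> s4
s4 --0--> s1
s1 --1--> s0
s0 --1--> s4
s4 --1--> s4
s4 --1--> s4
s4 --0--> s1
s1 --1--> s0
s0 --1--> s4
s4 --0--> s1
s1 --0--> s3
s3 --0--> s2
s2 --1--> s3
s3 --1--> s4
s4 --1--> s4
s4 --0--> s1

s1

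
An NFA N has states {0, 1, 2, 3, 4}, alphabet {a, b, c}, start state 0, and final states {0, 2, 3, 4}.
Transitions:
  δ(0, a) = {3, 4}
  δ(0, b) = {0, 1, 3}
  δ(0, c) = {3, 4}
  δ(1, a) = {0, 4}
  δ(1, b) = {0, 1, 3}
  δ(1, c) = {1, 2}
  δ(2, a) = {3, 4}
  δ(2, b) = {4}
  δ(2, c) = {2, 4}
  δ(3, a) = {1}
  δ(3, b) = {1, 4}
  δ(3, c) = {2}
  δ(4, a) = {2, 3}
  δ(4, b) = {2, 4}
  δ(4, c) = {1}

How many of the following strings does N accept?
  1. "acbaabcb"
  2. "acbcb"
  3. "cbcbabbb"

"acbaabcb": accepted
"acbcb": accepted
"cbcbabbb": accepted

3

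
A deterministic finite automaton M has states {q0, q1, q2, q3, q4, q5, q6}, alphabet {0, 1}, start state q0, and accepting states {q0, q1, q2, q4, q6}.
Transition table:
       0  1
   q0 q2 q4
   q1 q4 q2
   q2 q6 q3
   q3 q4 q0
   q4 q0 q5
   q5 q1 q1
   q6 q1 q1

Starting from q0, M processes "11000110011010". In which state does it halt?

q1

q0 --1--> q4
q4 --1--> q5
q5 --0--> q1
q1 --0--> q4
q4 --0--> q0
q0 --1--> q4
q4 --1--> q5
q5 --0--> q1
q1 --0--> q4
q4 --1--> q5
q5 --1--> q1
q1 --0--> q4
q4 --1--> q5
q5 --0--> q1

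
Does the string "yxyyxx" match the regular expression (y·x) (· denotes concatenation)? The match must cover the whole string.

no

No split of yxyyxx into u·v has y matching u and x matching v.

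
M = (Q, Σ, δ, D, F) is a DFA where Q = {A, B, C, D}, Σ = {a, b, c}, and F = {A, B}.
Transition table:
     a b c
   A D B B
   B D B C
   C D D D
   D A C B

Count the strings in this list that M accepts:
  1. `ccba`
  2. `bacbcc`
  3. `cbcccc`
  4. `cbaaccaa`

2

`ccba`: accepted
`bacbcc`: rejected
`cbcccc`: rejected
`cbaaccaa`: accepted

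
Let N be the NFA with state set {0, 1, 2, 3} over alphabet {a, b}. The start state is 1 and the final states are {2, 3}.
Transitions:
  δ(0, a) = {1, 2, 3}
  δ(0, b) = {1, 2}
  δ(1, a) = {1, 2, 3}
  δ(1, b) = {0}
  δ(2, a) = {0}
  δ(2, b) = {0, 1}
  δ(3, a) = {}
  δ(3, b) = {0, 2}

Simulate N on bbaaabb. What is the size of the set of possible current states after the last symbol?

Start: {1}
read b: {0}
read b: {1, 2}
read a: {0, 1, 2, 3}
read a: {0, 1, 2, 3}
read a: {0, 1, 2, 3}
read b: {0, 1, 2}
read b: {0, 1, 2}
Final reachable set {0, 1, 2} has 3 states.

3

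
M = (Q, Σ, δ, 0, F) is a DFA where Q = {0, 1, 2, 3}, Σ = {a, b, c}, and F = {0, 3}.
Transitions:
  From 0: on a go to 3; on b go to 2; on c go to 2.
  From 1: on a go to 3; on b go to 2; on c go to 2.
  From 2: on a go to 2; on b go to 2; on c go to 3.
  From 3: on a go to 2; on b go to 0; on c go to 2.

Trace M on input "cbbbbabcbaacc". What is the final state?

0 --c--> 2
2 --b--> 2
2 --b--> 2
2 --b--> 2
2 --b--> 2
2 --a--> 2
2 --b--> 2
2 --c--> 3
3 --b--> 0
0 --a--> 3
3 --a--> 2
2 --c--> 3
3 --c--> 2

2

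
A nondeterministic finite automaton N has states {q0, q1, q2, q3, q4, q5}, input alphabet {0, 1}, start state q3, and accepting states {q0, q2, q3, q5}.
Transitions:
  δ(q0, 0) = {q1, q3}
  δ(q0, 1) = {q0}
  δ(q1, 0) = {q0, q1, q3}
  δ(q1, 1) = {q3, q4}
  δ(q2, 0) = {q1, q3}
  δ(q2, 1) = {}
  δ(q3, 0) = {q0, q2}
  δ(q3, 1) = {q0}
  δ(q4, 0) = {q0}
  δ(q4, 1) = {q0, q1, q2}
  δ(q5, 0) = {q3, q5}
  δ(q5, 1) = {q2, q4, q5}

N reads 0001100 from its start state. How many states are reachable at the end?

Start: {q3}
read 0: {q0, q2}
read 0: {q1, q3}
read 0: {q0, q1, q2, q3}
read 1: {q0, q3, q4}
read 1: {q0, q1, q2}
read 0: {q0, q1, q3}
read 0: {q0, q1, q2, q3}
Final reachable set {q0, q1, q2, q3} has 4 states.

4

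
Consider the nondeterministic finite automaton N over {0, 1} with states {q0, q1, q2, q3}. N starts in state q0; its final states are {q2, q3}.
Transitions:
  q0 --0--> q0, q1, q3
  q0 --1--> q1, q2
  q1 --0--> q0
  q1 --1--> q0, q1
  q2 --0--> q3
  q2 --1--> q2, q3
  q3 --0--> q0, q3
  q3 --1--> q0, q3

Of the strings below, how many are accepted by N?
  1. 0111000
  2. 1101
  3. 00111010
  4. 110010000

4

0111000: accepted
1101: accepted
00111010: accepted
110010000: accepted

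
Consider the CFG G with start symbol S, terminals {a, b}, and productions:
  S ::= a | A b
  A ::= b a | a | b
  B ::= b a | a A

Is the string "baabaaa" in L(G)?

no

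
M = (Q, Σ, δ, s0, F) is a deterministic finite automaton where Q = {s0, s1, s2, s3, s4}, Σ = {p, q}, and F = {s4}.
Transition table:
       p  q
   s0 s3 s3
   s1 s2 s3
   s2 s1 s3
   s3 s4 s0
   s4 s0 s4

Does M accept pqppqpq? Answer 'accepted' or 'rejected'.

rejected

s0 --p--> s3
s3 --q--> s0
s0 --p--> s3
s3 --p--> s4
s4 --q--> s4
s4 --p--> s0
s0 --q--> s3
End in state s3, which is not an accepting state.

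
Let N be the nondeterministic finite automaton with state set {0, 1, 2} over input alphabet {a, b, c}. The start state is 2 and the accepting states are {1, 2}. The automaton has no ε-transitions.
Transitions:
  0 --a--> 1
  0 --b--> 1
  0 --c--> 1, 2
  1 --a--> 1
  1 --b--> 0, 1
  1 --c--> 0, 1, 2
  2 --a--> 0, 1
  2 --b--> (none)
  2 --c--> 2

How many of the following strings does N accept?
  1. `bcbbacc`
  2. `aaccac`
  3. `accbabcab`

`bcbbacc`: rejected
`aaccac`: accepted
`accbabcab`: accepted

2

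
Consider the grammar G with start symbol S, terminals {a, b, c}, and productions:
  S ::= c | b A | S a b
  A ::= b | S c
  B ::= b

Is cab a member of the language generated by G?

S ⇒ Sab ⇒ cab

yes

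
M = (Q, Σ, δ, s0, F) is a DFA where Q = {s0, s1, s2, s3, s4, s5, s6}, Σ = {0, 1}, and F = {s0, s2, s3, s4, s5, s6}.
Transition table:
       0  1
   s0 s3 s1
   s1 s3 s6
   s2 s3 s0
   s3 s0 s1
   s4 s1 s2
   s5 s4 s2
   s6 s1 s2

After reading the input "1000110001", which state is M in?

s0 --1--> s1
s1 --0--> s3
s3 --0--> s0
s0 --0--> s3
s3 --1--> s1
s1 --1--> s6
s6 --0--> s1
s1 --0--> s3
s3 --0--> s0
s0 --1--> s1

s1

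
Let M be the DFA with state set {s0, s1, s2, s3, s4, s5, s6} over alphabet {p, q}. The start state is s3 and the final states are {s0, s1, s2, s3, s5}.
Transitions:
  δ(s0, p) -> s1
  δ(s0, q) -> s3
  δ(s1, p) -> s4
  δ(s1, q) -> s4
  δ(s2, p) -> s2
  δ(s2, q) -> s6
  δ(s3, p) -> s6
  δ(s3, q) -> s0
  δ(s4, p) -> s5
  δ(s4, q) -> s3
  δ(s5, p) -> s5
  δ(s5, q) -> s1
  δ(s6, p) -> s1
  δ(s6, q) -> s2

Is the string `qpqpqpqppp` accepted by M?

s3 --q--> s0
s0 --p--> s1
s1 --q--> s4
s4 --p--> s5
s5 --q--> s1
s1 --p--> s4
s4 --q--> s3
s3 --p--> s6
s6 --p--> s1
s1 --p--> s4
End in state s4, which is not an accepting state.

rejected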